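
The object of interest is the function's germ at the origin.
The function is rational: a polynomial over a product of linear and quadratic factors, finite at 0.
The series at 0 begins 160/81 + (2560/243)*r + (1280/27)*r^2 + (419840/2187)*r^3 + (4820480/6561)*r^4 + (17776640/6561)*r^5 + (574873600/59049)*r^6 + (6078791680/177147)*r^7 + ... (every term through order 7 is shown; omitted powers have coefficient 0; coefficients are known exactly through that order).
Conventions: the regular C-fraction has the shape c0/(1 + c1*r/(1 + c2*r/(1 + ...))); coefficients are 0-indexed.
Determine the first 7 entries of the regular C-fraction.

The regular C-fraction coefficients are [160/81, -16/3, 5/6, -73/30, 324/365, 820/1971, -73/2214].

Taylor coefficients (read off): a_0 = 160/81, a_1 = 2560/243, a_2 = 1280/27, a_3 = 419840/2187, a_4 = 4820480/6561, a_5 = 17776640/6561, a_6 = 574873600/59049.
c0 = a_0 = 160/81. Peel one level at a time: if S = 1 + c*r/S' with S'(0) = 1, then c is the r-coefficient of S and S' = c*r/(S - 1).
S_1 = c0/f = 1 + (-16/3)*r + (40/9)*r^2 + ...; c1 = -16/3.
S_2 = c1*r/(S_1 - 1) = 1 + (5/6)*r + (73/36)*r^2 + ...; c2 = 5/6.
S_3 = c2*r/(S_2 - 1) = 1 + (-73/30)*r + (54/25)*r^2 + ...; c3 = -73/30.
S_4 = c3*r/(S_3 - 1) = 1 + (324/365)*r + (-1968/5329)*r^2 + ...; c4 = 324/365.
S_5 = c4*r/(S_4 - 1) = 1 + (820/1971)*r + (10/729)*r^2 + ...; c5 = 820/1971.
S_6 = c5*r/(S_5 - 1) = 1 + (-73/2214)*r + ...; c6 = -73/2214.


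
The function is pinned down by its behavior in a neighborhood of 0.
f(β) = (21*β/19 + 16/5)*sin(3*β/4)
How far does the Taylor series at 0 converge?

The factor sin(3*β/4) is entire and contributes no finite singular point.
The polynomial part has no poles.
No finite singular points: the Taylor series at 0 converges everywhere.

The radius of convergence is infinite.


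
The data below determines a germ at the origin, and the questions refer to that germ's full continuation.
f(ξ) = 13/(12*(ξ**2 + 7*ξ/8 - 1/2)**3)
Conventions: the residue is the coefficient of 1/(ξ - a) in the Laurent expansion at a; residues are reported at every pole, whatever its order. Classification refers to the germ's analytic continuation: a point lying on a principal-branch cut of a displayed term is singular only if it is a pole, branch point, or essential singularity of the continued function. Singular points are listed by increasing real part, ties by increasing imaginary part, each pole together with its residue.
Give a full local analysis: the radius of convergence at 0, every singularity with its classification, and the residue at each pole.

Denominator factor (ξ**2 + 7*ξ/8 - 1/2)^3: discriminant 177/64, real irrational roots -7/16 + (1/16)*sqrt(177) and -7/16 - (1/16)*sqrt(177); poles of order 3, moduli -7/16 + (1/16)*sqrt(177) and 7/16 + (1/16)*sqrt(177).
The radius of convergence is the smallest modulus among the singular points: -7/16 + (1/16)*sqrt(177).
The factor ξ**2 + 7*ξ/8 - 1/2 splits as (ξ - a)(ξ - a') with a = -7/16 - (1/16)*sqrt(177), a' = -7/16 + (1/16)*sqrt(177). At the order-3 pole a set g(ξ) = (ξ - a)^3*f(ξ) = [13/12] / (ξ - a')^3.
Order-3 pole: residue = g''(a)/2; g''(-7/16 - (1/16)*sqrt(177)) = -(425984/5545233)*sqrt(177), so the residue is -(212992/5545233)*sqrt(177).
The factor ξ**2 + 7*ξ/8 - 1/2 splits as (ξ - a)(ξ - a') with a = -7/16 + (1/16)*sqrt(177), a' = -7/16 - (1/16)*sqrt(177). At the order-3 pole a set g(ξ) = (ξ - a)^3*f(ξ) = [13/12] / (ξ - a')^3.
Order-3 pole: residue = g''(a)/2; g''(-7/16 + (1/16)*sqrt(177)) = (425984/5545233)*sqrt(177), so the residue is (212992/5545233)*sqrt(177).
List the singular points by increasing real part (a conjugate pair: the negative imaginary part first).

Radius of convergence at 0: -7/16 + (1/16)*sqrt(177).
At -7/16 - (1/16)*sqrt(177): a pole of order 3; residue -(212992/5545233)*sqrt(177).
At -7/16 + (1/16)*sqrt(177): a pole of order 3; residue (212992/5545233)*sqrt(177).


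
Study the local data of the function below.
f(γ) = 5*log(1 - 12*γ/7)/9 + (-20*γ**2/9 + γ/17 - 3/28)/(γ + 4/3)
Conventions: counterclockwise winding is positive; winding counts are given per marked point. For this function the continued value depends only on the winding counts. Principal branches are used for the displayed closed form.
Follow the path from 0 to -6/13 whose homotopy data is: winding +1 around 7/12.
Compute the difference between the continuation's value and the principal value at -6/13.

The rational part is single-valued and drops out of the difference; each branch term changes only by its own monodromy.
(5/9)*log(1 - γ/(7/12)): each positive loop around 7/12 adds 2*pi*i to the log, so winding +1 contributes (5/9)*(1)*2*pi*i = (10/9)*pi*i.
Summing the contributions at γ = -6/13 gives (10/9)*pi*i.

Continued minus principal equals (10/9)*pi*i.


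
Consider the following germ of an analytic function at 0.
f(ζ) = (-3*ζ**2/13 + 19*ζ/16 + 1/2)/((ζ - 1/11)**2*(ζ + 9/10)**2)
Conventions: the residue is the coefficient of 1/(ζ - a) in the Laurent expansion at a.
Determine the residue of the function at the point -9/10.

At the order-2 pole -9/10 set g(ζ) = (ζ - (-9/10))^2*f(ζ) = (-3*ζ**2/13 + 19*ζ/16 + 1/2)/(ζ - 1/11)**2.
Order-2 pole: residue = g'(a); g'(-9/10) = 5327025/67341508, so the residue is 5327025/67341508.

The residue is 5327025/67341508.


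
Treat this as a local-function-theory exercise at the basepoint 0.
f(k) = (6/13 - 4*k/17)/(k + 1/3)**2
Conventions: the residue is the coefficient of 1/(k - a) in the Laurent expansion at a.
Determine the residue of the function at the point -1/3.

At the order-2 pole -1/3 set g(k) = (k - (-1/3))^2*f(k) = 6/13 - 4*k/17.
Order-2 pole: residue = g'(a); g'(-1/3) = -4/17, so the residue is -4/17.

The residue is -4/17.


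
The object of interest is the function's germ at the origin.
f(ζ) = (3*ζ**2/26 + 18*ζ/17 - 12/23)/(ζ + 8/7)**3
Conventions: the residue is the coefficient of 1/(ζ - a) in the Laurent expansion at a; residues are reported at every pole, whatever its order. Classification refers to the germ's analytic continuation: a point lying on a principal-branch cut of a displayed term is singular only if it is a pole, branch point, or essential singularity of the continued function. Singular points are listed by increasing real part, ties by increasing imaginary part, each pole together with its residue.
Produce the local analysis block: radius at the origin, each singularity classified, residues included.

Radius of convergence at 0: 8/7.
At -8/7: a pole of order 3; residue 3/26.

Denominator factor (ζ + 8/7)^3: pole of order 3 at -8/7, modulus 8/7.
The radius of convergence is the smallest modulus among the singular points: 8/7.
At the order-3 pole -8/7 set g(ζ) = (ζ - (-8/7))^3*f(ζ) = 3*ζ**2/26 + 18*ζ/17 - 12/23.
Order-3 pole: residue = g''(a)/2; g''(-8/7) = 3/13, so the residue is 3/26.


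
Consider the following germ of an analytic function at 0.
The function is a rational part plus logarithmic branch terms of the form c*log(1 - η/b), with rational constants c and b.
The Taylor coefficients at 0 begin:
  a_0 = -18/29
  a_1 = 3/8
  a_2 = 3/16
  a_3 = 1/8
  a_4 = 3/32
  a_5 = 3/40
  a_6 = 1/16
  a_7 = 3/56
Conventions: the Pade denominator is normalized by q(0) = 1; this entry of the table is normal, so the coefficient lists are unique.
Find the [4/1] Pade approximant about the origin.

The Pade approximant has numerator coefficients [-18/29, 1011/1160, -9/80, -1/40, -1/160]; denominator coefficients [1, -4/5].

Taylor coefficients needed (read off): a_0 = -18/29, a_1 = 3/8, a_2 = 3/16, a_3 = 1/8, a_4 = 3/32, a_5 = 3/40.
Write the denominator as Q(η) = 1 + q1*η. Requiring Q*f - P = O(η^6) with deg P <= 4 kills the coefficients of η^5..η^5 in Q*f:
  η^5: a_5 + q1*a_4 = 0, i.e. 3/40 + (3/32)*q1 = 0.
Solving this linear system: q1 = -4/5.
The numerator is Q*f truncated at degree 4: P0 = a_0 = -18/29; P1 = a_1 + q1*a_0 = 1011/1160; P2 = a_2 + q1*a_1 = -9/80; P3 = a_3 + q1*a_2 = -1/40; P4 = a_4 + q1*a_3 = -1/160.


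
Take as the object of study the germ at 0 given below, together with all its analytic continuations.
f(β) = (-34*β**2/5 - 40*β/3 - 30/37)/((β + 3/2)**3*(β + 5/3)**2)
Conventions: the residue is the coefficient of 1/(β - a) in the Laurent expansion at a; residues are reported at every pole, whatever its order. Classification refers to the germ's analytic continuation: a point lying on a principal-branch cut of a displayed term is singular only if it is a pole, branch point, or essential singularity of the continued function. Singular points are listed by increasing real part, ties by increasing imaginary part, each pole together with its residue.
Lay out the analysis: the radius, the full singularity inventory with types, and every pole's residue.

Denominator factor (β + 3/2)^3: pole of order 3 at -3/2, modulus 3/2.
Denominator factor (β + 5/3)^2: pole of order 2 at -5/3, modulus 5/3.
The radius of convergence is the smallest modulus among the singular points: 3/2.
At the order-2 pole -5/3 set g(β) = (β - (-5/3))^2*f(β) = (-34*β**2/5 - 40*β/3 - 30/37)/(β + 3/2)**3.
Order-2 pole: residue = g'(a); g'(-5/3) = -437472/37, so the residue is -437472/37.
At the order-3 pole -3/2 set g(β) = (β - (-3/2))^3*f(β) = (-34*β**2/5 - 40*β/3 - 30/37)/(β + 5/3)**2.
Order-3 pole: residue = g''(a)/2; g''(-3/2) = 874944/37, so the residue is 437472/37.
List the singular points by increasing real part (a conjugate pair: the negative imaginary part first).

Radius of convergence at 0: 3/2.
At -5/3: a pole of order 2; residue -437472/37.
At -3/2: a pole of order 3; residue 437472/37.


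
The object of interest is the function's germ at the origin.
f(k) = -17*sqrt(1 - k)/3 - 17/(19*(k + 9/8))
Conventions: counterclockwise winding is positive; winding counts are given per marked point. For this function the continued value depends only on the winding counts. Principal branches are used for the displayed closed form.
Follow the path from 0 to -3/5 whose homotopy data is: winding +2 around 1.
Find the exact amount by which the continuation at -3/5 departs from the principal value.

Continued minus principal equals 0.

The rational part is single-valued and drops out of the difference; each branch term changes only by its own monodromy.
(-17/3)*sqrt(1 - k/(1)): winding +2 is even, the square root returns to the same sheet, contribution 0.
Summing the contributions at k = -3/5 gives 0.


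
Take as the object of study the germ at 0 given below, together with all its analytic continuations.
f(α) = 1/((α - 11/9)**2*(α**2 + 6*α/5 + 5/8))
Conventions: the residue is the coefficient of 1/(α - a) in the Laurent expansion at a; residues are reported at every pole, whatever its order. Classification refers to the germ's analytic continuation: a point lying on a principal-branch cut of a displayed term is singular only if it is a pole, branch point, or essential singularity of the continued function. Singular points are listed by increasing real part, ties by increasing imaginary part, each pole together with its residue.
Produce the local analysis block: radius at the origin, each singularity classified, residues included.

Radius of convergence at 0: (1/4)*sqrt(10).
At (-3/5) - ((1/20)*sqrt(106))*i: a pole of order 1; residue (19128960/134954689) + ((160376760/7152598517)*sqrt(106))*i.
At (-3/5) + ((1/20)*sqrt(106))*i: a pole of order 1; residue (19128960/134954689) - ((160376760/7152598517)*sqrt(106))*i.
At 11/9: a pole of order 2; residue -38257920/134954689.

Denominator factor (α - 11/9)^2: pole of order 2 at 11/9, modulus 11/9.
Denominator factor (α**2 + 6*α/5 + 5/8): discriminant -53/50, complex-conjugate roots (-3/5) + ((1/20)*sqrt(106))*i and (-3/5) - ((1/20)*sqrt(106))*i; poles of order 1, moduli (1/4)*sqrt(10) and (1/4)*sqrt(10).
The radius of convergence is the smallest modulus among the singular points: (1/4)*sqrt(10).
The factor α**2 + 6*α/5 + 5/8 splits as (α - a)(α - a') with a = (-3/5) - ((1/20)*sqrt(106))*i, a' = (-3/5) + ((1/20)*sqrt(106))*i. At the order-1 pole a set g(α) = (α - a)*f(α) = [(α - 11/9)**(-2)] / (α - a').
Simple pole: residue = g(a) at a = (-3/5) - ((1/20)*sqrt(106))*i, which is (19128960/134954689) + ((160376760/7152598517)*sqrt(106))*i.
The factor α**2 + 6*α/5 + 5/8 splits as (α - a)(α - a') with a = (-3/5) + ((1/20)*sqrt(106))*i, a' = (-3/5) - ((1/20)*sqrt(106))*i. At the order-1 pole a set g(α) = (α - a)*f(α) = [(α - 11/9)**(-2)] / (α - a').
Simple pole: residue = g(a) at a = (-3/5) + ((1/20)*sqrt(106))*i, which is (19128960/134954689) - ((160376760/7152598517)*sqrt(106))*i.
At the order-2 pole 11/9 set g(α) = (α - (11/9))^2*f(α) = 1/(α**2 + 6*α/5 + 5/8).
Order-2 pole: residue = g'(a); g'(11/9) = -38257920/134954689, so the residue is -38257920/134954689.
List the singular points by increasing real part (a conjugate pair: the negative imaginary part first).


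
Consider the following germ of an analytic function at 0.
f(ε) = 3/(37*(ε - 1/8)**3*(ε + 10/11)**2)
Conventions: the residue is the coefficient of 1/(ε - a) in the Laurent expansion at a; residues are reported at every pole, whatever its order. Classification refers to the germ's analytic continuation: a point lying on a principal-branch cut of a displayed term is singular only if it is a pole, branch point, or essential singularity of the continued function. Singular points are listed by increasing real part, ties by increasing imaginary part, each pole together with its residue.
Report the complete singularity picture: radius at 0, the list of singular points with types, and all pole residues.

Radius of convergence at 0: 1/8.
At -10/11: a pole of order 2; residue -539725824/2537273557.
At 1/8: a pole of order 3; residue 539725824/2537273557.

Denominator factor (ε - 1/8)^3: pole of order 3 at 1/8, modulus 1/8.
Denominator factor (ε + 10/11)^2: pole of order 2 at -10/11, modulus 10/11.
The radius of convergence is the smallest modulus among the singular points: 1/8.
At the order-2 pole -10/11 set g(ε) = (ε - (-10/11))^2*f(ε) = 3/(37*(ε - 1/8)**3).
Order-2 pole: residue = g'(a); g'(-10/11) = -539725824/2537273557, so the residue is -539725824/2537273557.
At the order-3 pole 1/8 set g(ε) = (ε - (1/8))^3*f(ε) = 3/(37*(ε + 10/11)**2).
Order-3 pole: residue = g''(a)/2; g''(1/8) = 1079451648/2537273557, so the residue is 539725824/2537273557.
List the singular points by increasing real part (a conjugate pair: the negative imaginary part first).


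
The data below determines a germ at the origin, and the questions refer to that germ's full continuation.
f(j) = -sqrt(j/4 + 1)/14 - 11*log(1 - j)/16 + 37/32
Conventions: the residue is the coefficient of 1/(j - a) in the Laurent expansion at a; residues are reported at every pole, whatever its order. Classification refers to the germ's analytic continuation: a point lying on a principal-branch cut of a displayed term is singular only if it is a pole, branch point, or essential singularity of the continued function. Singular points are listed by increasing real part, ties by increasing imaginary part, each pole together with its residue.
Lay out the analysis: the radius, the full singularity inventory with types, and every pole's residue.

Branch term (-1/14)*sqrt(1 - j/(-4)): its argument vanishes at j = -4, a square-root branch point, modulus 4.
Branch term (-11/16)*log(1 - j/(1)): its argument vanishes at j = 1, a logarithmic branch point, modulus 1.
The radius of convergence is the smallest modulus among the singular points: 1.
List the singular points by increasing real part (a conjugate pair: the negative imaginary part first).

Radius of convergence at 0: 1.
At -4: an algebraic (square-root) branch point.
At 1: a logarithmic branch point.


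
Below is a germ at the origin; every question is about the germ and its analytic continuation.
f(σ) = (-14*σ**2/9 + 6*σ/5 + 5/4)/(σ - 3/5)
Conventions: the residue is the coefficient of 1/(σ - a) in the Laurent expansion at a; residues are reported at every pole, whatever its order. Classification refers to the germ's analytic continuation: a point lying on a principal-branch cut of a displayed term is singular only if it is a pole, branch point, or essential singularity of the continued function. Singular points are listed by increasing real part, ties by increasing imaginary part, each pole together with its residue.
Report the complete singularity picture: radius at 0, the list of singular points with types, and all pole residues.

Radius of convergence at 0: 3/5.
At 3/5: a pole of order 1; residue 141/100.

Denominator factor (σ - 3/5): pole of order 1 at 3/5, modulus 3/5.
The radius of convergence is the smallest modulus among the singular points: 3/5.
At the order-1 pole 3/5 set g(σ) = (σ - (3/5))*f(σ) = -14*σ**2/9 + 6*σ/5 + 5/4.
Simple pole: residue = g(a) at a = 3/5, which is 141/100.


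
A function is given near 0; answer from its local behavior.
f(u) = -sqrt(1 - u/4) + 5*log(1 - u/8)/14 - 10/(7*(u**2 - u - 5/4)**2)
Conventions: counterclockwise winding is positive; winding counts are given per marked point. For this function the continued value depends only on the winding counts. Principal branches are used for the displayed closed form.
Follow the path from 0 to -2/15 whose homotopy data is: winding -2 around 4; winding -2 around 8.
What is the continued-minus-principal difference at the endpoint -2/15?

The rational part is single-valued and drops out of the difference; each branch term changes only by its own monodromy.
(-1)*sqrt(1 - u/(4)): winding -2 is even, the square root returns to the same sheet, contribution 0.
(5/14)*log(1 - u/(8)): each positive loop around 8 adds 2*pi*i to the log, so winding -2 contributes (5/14)*(-2)*2*pi*i = -(10/7)*pi*i.
Summing the contributions at u = -2/15 gives -(10/7)*pi*i.

Continued minus principal equals -(10/7)*pi*i.


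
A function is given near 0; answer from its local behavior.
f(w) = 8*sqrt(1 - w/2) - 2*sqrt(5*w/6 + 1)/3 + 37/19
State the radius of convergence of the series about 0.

Branch term (8)*sqrt(1 - w/(2)): its argument vanishes at w = 2, a square-root branch point, modulus 2.
Branch term (-2/3)*sqrt(1 - w/(-6/5)): its argument vanishes at w = -6/5, a square-root branch point, modulus 6/5.
The radius of convergence is the smallest modulus among the singular points: 6/5.

The radius of convergence is 6/5.


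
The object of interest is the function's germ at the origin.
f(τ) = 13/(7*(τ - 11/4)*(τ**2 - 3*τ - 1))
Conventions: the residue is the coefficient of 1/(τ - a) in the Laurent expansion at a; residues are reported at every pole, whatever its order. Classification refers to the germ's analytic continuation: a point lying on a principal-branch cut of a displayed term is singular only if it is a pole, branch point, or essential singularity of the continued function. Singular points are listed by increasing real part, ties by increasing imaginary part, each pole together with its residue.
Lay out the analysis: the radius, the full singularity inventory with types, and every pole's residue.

Denominator factor (τ**2 - 3*τ - 1): discriminant 13, real irrational roots 3/2 + (1/2)*sqrt(13) and 3/2 - (1/2)*sqrt(13); poles of order 1, moduli 3/2 + (1/2)*sqrt(13) and -3/2 + (1/2)*sqrt(13).
Denominator factor (τ - 11/4): pole of order 1 at 11/4, modulus 11/4.
The radius of convergence is the smallest modulus among the singular points: -3/2 + (1/2)*sqrt(13).
The factor τ**2 - 3*τ - 1 splits as (τ - a)(τ - a') with a = 3/2 - (1/2)*sqrt(13), a' = 3/2 + (1/2)*sqrt(13). At the order-1 pole a set g(τ) = (τ - a)*f(τ) = [13/(7*(τ - 11/4))] / (τ - a').
Simple pole: residue = g(a) at a = 3/2 - (1/2)*sqrt(13), which is 104/189 - (20/189)*sqrt(13).
At the order-1 pole 11/4 set g(τ) = (τ - (11/4))*f(τ) = 13/(7*(τ**2 - 3*τ - 1)).
Simple pole: residue = g(a) at a = 11/4, which is -208/189.
The factor τ**2 - 3*τ - 1 splits as (τ - a)(τ - a') with a = 3/2 + (1/2)*sqrt(13), a' = 3/2 - (1/2)*sqrt(13). At the order-1 pole a set g(τ) = (τ - a)*f(τ) = [13/(7*(τ - 11/4))] / (τ - a').
Simple pole: residue = g(a) at a = 3/2 + (1/2)*sqrt(13), which is 104/189 + (20/189)*sqrt(13).
List the singular points by increasing real part (a conjugate pair: the negative imaginary part first).

Radius of convergence at 0: -3/2 + (1/2)*sqrt(13).
At 3/2 - (1/2)*sqrt(13): a pole of order 1; residue 104/189 - (20/189)*sqrt(13).
At 11/4: a pole of order 1; residue -208/189.
At 3/2 + (1/2)*sqrt(13): a pole of order 1; residue 104/189 + (20/189)*sqrt(13).


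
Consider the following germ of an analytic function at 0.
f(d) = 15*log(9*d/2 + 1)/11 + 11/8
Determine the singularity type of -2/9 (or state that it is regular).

The term (15/11)*log(1 - d/(-2/9)) has argument 1 - -2/9/(-2/9) = 0 at -2/9: a logarithmic (infinitely-sheeted) branch point; the remaining terms are analytic or single-valued there.

The point is a logarithmic branch point.


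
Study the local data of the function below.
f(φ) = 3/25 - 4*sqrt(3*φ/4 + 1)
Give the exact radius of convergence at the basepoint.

Branch term (-4)*sqrt(1 - φ/(-4/3)): its argument vanishes at φ = -4/3, a square-root branch point, modulus 4/3.
The radius of convergence is the smallest modulus among the singular points: 4/3.

The radius of convergence is 4/3.


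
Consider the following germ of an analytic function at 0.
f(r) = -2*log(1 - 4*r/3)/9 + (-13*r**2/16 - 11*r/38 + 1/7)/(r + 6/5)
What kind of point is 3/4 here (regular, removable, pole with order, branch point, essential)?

The point is a logarithmic branch point.

The term (-2/9)*log(1 - r/(3/4)) has argument 1 - 3/4/(3/4) = 0 at 3/4: a logarithmic (infinitely-sheeted) branch point; the remaining terms are analytic or single-valued there.


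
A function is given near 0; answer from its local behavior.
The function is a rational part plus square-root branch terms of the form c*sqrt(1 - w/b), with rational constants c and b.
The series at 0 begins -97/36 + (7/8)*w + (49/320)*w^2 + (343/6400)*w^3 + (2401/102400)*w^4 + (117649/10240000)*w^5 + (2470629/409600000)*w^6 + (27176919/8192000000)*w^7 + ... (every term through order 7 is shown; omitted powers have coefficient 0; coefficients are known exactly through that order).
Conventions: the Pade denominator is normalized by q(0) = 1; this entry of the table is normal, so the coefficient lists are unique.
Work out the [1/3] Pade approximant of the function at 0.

The Pade approximant has numerator coefficients [-97/36, 39608611/24807744]; denominator coefficients [1, -184555/689104, -207711/6891040, -1410759/275641600].

Taylor coefficients needed (read off): a_0 = -97/36, a_1 = 7/8, a_2 = 49/320, a_3 = 343/6400, a_4 = 2401/102400.
Write the denominator as Q(w) = 1 + q1*w + q2*w^2 + q3*w^3. Requiring Q*f - P = O(w^5) with deg P <= 1 kills the coefficients of w^2..w^4 in Q*f:
  w^2: a_2 + q1*a_1 + q2*a_0 = 0, i.e. 49/320 + (7/8)*q1 + (-97/36)*q2 = 0.
  w^3: a_3 + q1*a_2 + q2*a_1 + q3*a_0 = 0, i.e. 343/6400 + (49/320)*q1 + (7/8)*q2 + (-97/36)*q3 = 0.
  w^4: a_4 + q1*a_3 + q2*a_2 + q3*a_1 = 0, i.e. 2401/102400 + (343/6400)*q1 + (49/320)*q2 + (7/8)*q3 = 0.
Solving this linear system: q1 = -184555/689104, q2 = -207711/6891040, q3 = -1410759/275641600.
The numerator is Q*f truncated at degree 1: P0 = a_0 = -97/36; P1 = a_1 + q1*a_0 = 39608611/24807744.


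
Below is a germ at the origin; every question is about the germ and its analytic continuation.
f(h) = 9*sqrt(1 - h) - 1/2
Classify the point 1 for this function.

The term (9)*sqrt(1 - h/(1)) has argument 1 - 1/(1) = 0 at 1: a square-root (algebraic, two-sheeted) branch point; the remaining terms are analytic or single-valued there.

The point is an algebraic (square-root) branch point.


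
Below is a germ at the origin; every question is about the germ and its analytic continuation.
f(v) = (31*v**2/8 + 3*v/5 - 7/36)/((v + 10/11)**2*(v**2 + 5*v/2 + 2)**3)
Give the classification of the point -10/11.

The denominator factor v + 10/11 vanishes at -10/11 and appears to the power 2; the numerator there equals 10727/4356, nonzero, and no other factor vanishes.
Hence a pole whose order is the multiplicity, 2.

The point is a pole of order 2.


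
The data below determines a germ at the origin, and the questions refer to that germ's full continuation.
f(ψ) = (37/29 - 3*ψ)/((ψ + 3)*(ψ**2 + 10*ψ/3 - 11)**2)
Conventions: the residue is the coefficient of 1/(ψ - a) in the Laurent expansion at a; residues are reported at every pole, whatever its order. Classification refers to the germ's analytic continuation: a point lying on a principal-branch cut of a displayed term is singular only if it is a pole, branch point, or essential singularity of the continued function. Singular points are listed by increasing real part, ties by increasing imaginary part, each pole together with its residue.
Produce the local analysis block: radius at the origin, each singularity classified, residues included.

Denominator factor (ψ + 3): pole of order 1 at -3, modulus 3.
Denominator factor (ψ**2 + 10*ψ/3 - 11)^2: discriminant 496/9, real irrational roots -5/3 + (2/3)*sqrt(31) and -5/3 - (2/3)*sqrt(31); poles of order 2, moduli -5/3 + (2/3)*sqrt(31) and 5/3 + (2/3)*sqrt(31).
The radius of convergence is the smallest modulus among the singular points: -5/3 + (2/3)*sqrt(31).
The factor ψ**2 + 10*ψ/3 - 11 splits as (ψ - a)(ψ - a') with a = -5/3 - (2/3)*sqrt(31), a' = -5/3 + (2/3)*sqrt(31). At the order-2 pole a set g(ψ) = (ψ - a)^2*f(ψ) = [(37/29 - 3*ψ)/(ψ + 3)] / (ψ - a')^2.
Order-2 pole: residue = g'(a); g'(-5/3 - (2/3)*sqrt(31)) = -149/4176 - (47663/8026272)*sqrt(31), so the residue is -149/4176 - (47663/8026272)*sqrt(31).
At the order-1 pole -3 set g(ψ) = (ψ - (-3))*f(ψ) = (37/29 - 3*ψ)/(ψ**2 + 10*ψ/3 - 11)**2.
Simple pole: residue = g(a) at a = -3, which is 149/2088.
The factor ψ**2 + 10*ψ/3 - 11 splits as (ψ - a)(ψ - a') with a = -5/3 + (2/3)*sqrt(31), a' = -5/3 - (2/3)*sqrt(31). At the order-2 pole a set g(ψ) = (ψ - a)^2*f(ψ) = [(37/29 - 3*ψ)/(ψ + 3)] / (ψ - a')^2.
Order-2 pole: residue = g'(a); g'(-5/3 + (2/3)*sqrt(31)) = -149/4176 + (47663/8026272)*sqrt(31), so the residue is -149/4176 + (47663/8026272)*sqrt(31).
List the singular points by increasing real part (a conjugate pair: the negative imaginary part first).

Radius of convergence at 0: -5/3 + (2/3)*sqrt(31).
At -5/3 - (2/3)*sqrt(31): a pole of order 2; residue -149/4176 - (47663/8026272)*sqrt(31).
At -3: a pole of order 1; residue 149/2088.
At -5/3 + (2/3)*sqrt(31): a pole of order 2; residue -149/4176 + (47663/8026272)*sqrt(31).


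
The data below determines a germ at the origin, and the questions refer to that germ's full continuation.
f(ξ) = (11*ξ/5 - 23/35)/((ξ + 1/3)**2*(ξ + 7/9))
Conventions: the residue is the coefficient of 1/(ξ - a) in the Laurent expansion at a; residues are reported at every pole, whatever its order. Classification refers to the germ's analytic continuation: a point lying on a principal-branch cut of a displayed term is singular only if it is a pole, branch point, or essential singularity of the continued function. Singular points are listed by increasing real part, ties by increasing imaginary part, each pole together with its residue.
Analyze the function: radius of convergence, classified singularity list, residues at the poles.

Radius of convergence at 0: 1/3.
At -7/9: a pole of order 1; residue -3357/280.
At -1/3: a pole of order 2; residue 3357/280.

Denominator factor (ξ + 1/3)^2: pole of order 2 at -1/3, modulus 1/3.
Denominator factor (ξ + 7/9): pole of order 1 at -7/9, modulus 7/9.
The radius of convergence is the smallest modulus among the singular points: 1/3.
At the order-1 pole -7/9 set g(ξ) = (ξ - (-7/9))*f(ξ) = (11*ξ/5 - 23/35)/(ξ + 1/3)**2.
Simple pole: residue = g(a) at a = -7/9, which is -3357/280.
At the order-2 pole -1/3 set g(ξ) = (ξ - (-1/3))^2*f(ξ) = (11*ξ/5 - 23/35)/(ξ + 7/9).
Order-2 pole: residue = g'(a); g'(-1/3) = 3357/280, so the residue is 3357/280.
List the singular points by increasing real part (a conjugate pair: the negative imaginary part first).


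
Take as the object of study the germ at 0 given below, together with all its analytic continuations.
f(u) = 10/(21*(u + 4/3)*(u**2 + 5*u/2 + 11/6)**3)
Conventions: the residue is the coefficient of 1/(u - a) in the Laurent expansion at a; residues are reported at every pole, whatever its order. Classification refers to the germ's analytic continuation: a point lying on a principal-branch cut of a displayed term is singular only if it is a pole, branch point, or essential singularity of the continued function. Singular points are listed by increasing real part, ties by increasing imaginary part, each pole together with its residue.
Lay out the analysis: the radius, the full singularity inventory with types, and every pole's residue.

Denominator factor (u + 4/3): pole of order 1 at -4/3, modulus 4/3.
Denominator factor (u**2 + 5*u/2 + 11/6)^3: discriminant -13/12, complex-conjugate roots (-5/4) + ((1/12)*sqrt(39))*i and (-5/4) - ((1/12)*sqrt(39))*i; poles of order 3, moduli (1/6)*sqrt(66) and (1/6)*sqrt(66).
The radius of convergence is the smallest modulus among the singular points: 4/3.
At the order-1 pole -4/3 set g(u) = (u - (-4/3))*f(u) = 10/(21*(u**2 + 5*u/2 + 11/6)**3).
Simple pole: residue = g(a) at a = -4/3, which is 3888/175.
The factor u**2 + 5*u/2 + 11/6 splits as (u - a)(u - a') with a = (-5/4) - ((1/12)*sqrt(39))*i, a' = (-5/4) + ((1/12)*sqrt(39))*i. At the order-3 pole a set g(u) = (u - a)^3*f(u) = [10/(21*(u + 4/3))] / (u - a')^3.
Order-3 pole: residue = g''(a)/2; g''((-5/4) - ((1/12)*sqrt(39))*i) = (-3888/175) + ((417744/384475)*sqrt(39))*i, so the residue is (-1944/175) + ((208872/384475)*sqrt(39))*i.
The factor u**2 + 5*u/2 + 11/6 splits as (u - a)(u - a') with a = (-5/4) + ((1/12)*sqrt(39))*i, a' = (-5/4) - ((1/12)*sqrt(39))*i. At the order-3 pole a set g(u) = (u - a)^3*f(u) = [10/(21*(u + 4/3))] / (u - a')^3.
Order-3 pole: residue = g''(a)/2; g''((-5/4) + ((1/12)*sqrt(39))*i) = (-3888/175) - ((417744/384475)*sqrt(39))*i, so the residue is (-1944/175) - ((208872/384475)*sqrt(39))*i.
List the singular points by increasing real part (a conjugate pair: the negative imaginary part first).

Radius of convergence at 0: 4/3.
At -4/3: a pole of order 1; residue 3888/175.
At (-5/4) - ((1/12)*sqrt(39))*i: a pole of order 3; residue (-1944/175) + ((208872/384475)*sqrt(39))*i.
At (-5/4) + ((1/12)*sqrt(39))*i: a pole of order 3; residue (-1944/175) - ((208872/384475)*sqrt(39))*i.


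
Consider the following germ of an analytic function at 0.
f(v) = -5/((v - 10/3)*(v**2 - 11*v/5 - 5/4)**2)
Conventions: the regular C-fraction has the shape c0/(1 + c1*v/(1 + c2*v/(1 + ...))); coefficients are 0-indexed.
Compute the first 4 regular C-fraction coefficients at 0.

Taylor coefficients (expand at 0): a_0 = 24/25, a_1 = -1932/625, a_2 = 148902/15625, a_3 = -10228899/390625.
c0 = a_0 = 24/25. Peel one level at a time: if S = 1 + c*v/S' with S'(0) = 1, then c is the v-coefficient of S and S' = c*v/(S - 1).
S_1 = c0/f = 1 + (161/50)*v + (276/625)*v^2 + ...; c1 = 161/50.
S_2 = c1*v/(S_1 - 1) = 1 + (-24/175)*v + (727528/704375)*v^2 + ...; c2 = -24/175.
S_3 = c2*v/(S_2 - 1) = 1 + (90941/12075)*v + ...; c3 = 90941/12075.

The regular C-fraction coefficients are [24/25, 161/50, -24/175, 90941/12075].


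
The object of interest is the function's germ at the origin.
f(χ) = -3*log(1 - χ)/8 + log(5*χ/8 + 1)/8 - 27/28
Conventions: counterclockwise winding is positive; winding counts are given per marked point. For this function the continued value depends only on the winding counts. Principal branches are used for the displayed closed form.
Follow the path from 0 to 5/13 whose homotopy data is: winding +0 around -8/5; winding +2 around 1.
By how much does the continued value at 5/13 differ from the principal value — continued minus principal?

Continued minus principal equals -(3/2)*pi*i.

The rational part is single-valued and drops out of the difference; each branch term changes only by its own monodromy.
(-3/8)*log(1 - χ/(1)): each positive loop around 1 adds 2*pi*i to the log, so winding +2 contributes (-3/8)*(2)*2*pi*i = -(3/2)*pi*i.
(1/8)*log(1 - χ/(-8/5)): winding 0 around -8/5, so this term returns to its principal value, contribution 0.
Summing the contributions at χ = 5/13 gives -(3/2)*pi*i.


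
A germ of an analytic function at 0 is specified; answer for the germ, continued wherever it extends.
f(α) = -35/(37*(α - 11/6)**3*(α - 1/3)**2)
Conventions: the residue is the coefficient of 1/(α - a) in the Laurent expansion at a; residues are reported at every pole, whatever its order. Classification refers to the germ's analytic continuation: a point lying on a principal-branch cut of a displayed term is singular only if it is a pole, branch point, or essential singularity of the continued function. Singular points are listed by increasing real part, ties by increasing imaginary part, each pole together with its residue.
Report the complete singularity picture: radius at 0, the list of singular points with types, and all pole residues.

Denominator factor (α - 11/6)^3: pole of order 3 at 11/6, modulus 11/6.
Denominator factor (α - 1/3)^2: pole of order 2 at 1/3, modulus 1/3.
The radius of convergence is the smallest modulus among the singular points: 1/3.
At the order-2 pole 1/3 set g(α) = (α - (1/3))^2*f(α) = -35/(37*(α - 11/6)**3).
Order-2 pole: residue = g'(a); g'(1/3) = 560/999, so the residue is 560/999.
At the order-3 pole 11/6 set g(α) = (α - (11/6))^3*f(α) = -35/(37*(α - 1/3)**2).
Order-3 pole: residue = g''(a)/2; g''(11/6) = -1120/999, so the residue is -560/999.
List the singular points by increasing real part (a conjugate pair: the negative imaginary part first).

Radius of convergence at 0: 1/3.
At 1/3: a pole of order 2; residue 560/999.
At 11/6: a pole of order 3; residue -560/999.


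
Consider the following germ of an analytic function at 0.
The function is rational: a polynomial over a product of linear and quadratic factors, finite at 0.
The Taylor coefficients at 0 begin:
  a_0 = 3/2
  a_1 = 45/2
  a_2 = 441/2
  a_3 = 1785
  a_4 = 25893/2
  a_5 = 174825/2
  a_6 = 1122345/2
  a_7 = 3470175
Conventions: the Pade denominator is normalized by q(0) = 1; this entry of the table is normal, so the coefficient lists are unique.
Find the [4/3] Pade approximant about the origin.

The Pade approximant has numerator coefficients [3/2, 2791485/2973026, 581274/1486513, 198255/1486513, 105039/2973026]; denominator coefficients [1, -21367200/1486513, 102378105/1486513, -163511475/1486513].

Taylor coefficients needed (read off): a_0 = 3/2, a_1 = 45/2, a_2 = 441/2, a_3 = 1785, a_4 = 25893/2, a_5 = 174825/2, a_6 = 1122345/2, a_7 = 3470175.
Write the denominator as Q(δ) = 1 + q1*δ + q2*δ^2 + q3*δ^3. Requiring Q*f - P = O(δ^8) with deg P <= 4 kills the coefficients of δ^5..δ^7 in Q*f:
  δ^5: a_5 + q1*a_4 + q2*a_3 + q3*a_2 = 0, i.e. 174825/2 + (25893/2)*q1 + (1785)*q2 + (441/2)*q3 = 0.
  δ^6: a_6 + q1*a_5 + q2*a_4 + q3*a_3 = 0, i.e. 1122345/2 + (174825/2)*q1 + (25893/2)*q2 + (1785)*q3 = 0.
  δ^7: a_7 + q1*a_6 + q2*a_5 + q3*a_4 = 0, i.e. 3470175 + (1122345/2)*q1 + (174825/2)*q2 + (25893/2)*q3 = 0.
Solving this linear system: q1 = -21367200/1486513, q2 = 102378105/1486513, q3 = -163511475/1486513.
The numerator is Q*f truncated at degree 4: P0 = a_0 = 3/2; P1 = a_1 + q1*a_0 = 2791485/2973026; P2 = a_2 + q1*a_1 + q2*a_0 = 581274/1486513; P3 = a_3 + q1*a_2 + q2*a_1 + q3*a_0 = 198255/1486513; P4 = a_4 + q1*a_3 + q2*a_2 + q3*a_1 = 105039/2973026.


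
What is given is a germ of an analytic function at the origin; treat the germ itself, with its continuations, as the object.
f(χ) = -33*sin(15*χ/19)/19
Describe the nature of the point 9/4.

There is no denominator, hence no pole anywhere.
The factor -sin(15*χ/19) is entire.
So the germ continues analytically to 9/4.

The point is a regular point.


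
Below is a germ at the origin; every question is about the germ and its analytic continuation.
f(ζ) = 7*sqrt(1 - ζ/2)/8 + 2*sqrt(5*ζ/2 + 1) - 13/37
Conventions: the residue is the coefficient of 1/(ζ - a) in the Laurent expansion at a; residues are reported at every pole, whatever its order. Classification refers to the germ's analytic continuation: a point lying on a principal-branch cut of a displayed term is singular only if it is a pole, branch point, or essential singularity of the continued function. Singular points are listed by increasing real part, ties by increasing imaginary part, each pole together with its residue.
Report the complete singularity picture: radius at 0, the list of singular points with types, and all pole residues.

Radius of convergence at 0: 2/5.
At -2/5: an algebraic (square-root) branch point.
At 2: an algebraic (square-root) branch point.

Branch term (7/8)*sqrt(1 - ζ/(2)): its argument vanishes at ζ = 2, a square-root branch point, modulus 2.
Branch term (2)*sqrt(1 - ζ/(-2/5)): its argument vanishes at ζ = -2/5, a square-root branch point, modulus 2/5.
The radius of convergence is the smallest modulus among the singular points: 2/5.
List the singular points by increasing real part (a conjugate pair: the negative imaginary part first).


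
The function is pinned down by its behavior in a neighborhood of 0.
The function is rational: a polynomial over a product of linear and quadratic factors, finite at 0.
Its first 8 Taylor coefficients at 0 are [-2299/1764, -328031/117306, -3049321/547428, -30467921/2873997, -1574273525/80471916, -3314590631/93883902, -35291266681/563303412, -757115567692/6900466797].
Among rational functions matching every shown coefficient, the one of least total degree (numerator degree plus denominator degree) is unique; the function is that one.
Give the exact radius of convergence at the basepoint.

No rational of total degree below 3 reproduces all 8 coefficients; solving the [1/2] Pade equations on them gives f(ν) = (10*ν/19 - 19/36)/(ν - 7/11)**2, whose expansion matches every shown term.
Denominator factor (ν - 7/11)^2: pole of order 2 at 7/11, modulus 7/11.
The radius of convergence is the smallest modulus among the singular points: 7/11.

The radius of convergence is 7/11.


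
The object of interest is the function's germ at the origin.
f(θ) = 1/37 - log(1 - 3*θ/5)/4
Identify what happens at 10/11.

There is no denominator, hence no pole anywhere.
Branch term log(1 - θ/(5/3)): argument at 10/11 is 5/11, nonzero, so 10/11 is not its branch point (a point on a principal cut is still regular for the continued germ).
So the germ continues analytically to 10/11.

The point is a regular point.


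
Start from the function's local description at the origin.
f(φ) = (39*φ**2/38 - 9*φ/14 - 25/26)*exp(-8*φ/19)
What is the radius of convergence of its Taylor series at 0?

The factor exp(-8*φ/19) is entire and contributes no finite singular point.
The polynomial part has no poles.
No finite singular points: the Taylor series at 0 converges everywhere.

The radius of convergence is infinite.


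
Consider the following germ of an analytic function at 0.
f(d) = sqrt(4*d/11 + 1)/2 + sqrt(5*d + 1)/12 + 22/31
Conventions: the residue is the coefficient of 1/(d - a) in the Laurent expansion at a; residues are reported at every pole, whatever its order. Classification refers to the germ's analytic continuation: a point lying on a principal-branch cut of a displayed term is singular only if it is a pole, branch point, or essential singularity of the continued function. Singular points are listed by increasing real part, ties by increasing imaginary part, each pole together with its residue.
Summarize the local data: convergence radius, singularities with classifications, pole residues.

Radius of convergence at 0: 1/5.
At -11/4: an algebraic (square-root) branch point.
At -1/5: an algebraic (square-root) branch point.

Branch term (1/12)*sqrt(1 - d/(-1/5)): its argument vanishes at d = -1/5, a square-root branch point, modulus 1/5.
Branch term (1/2)*sqrt(1 - d/(-11/4)): its argument vanishes at d = -11/4, a square-root branch point, modulus 11/4.
The radius of convergence is the smallest modulus among the singular points: 1/5.
List the singular points by increasing real part (a conjugate pair: the negative imaginary part first).


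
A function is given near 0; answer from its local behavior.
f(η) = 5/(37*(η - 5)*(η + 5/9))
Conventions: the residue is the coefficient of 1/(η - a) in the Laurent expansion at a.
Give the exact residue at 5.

The residue is 9/370.

At the order-1 pole 5 set g(η) = (η - (5))*f(η) = 5/(37*(η + 5/9)).
Simple pole: residue = g(a) at a = 5, which is 9/370.
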